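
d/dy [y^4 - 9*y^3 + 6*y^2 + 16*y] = 4*y^3 - 27*y^2 + 12*y + 16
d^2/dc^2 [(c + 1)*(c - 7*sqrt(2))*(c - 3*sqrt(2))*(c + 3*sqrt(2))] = 12*c^2 - 42*sqrt(2)*c + 6*c - 36 - 14*sqrt(2)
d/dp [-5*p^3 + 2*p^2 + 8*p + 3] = -15*p^2 + 4*p + 8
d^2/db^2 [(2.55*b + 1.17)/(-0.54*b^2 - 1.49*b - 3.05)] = (-(1.08*b + 1.49)*(2.16*b + 2.98)*(2.55*b + 1.17) + (8.262*b + 8.8626)*(0.54*b^2 + 1.49*b + 3.05))/(0.54*b^2 + 1.49*b + 3.05)^3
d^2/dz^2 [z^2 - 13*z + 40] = 2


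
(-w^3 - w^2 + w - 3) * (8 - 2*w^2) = 2*w^5 + 2*w^4 - 10*w^3 - 2*w^2 + 8*w - 24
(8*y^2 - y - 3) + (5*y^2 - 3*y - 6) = 13*y^2 - 4*y - 9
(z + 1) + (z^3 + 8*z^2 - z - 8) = z^3 + 8*z^2 - 7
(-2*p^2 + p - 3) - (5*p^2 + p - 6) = 3 - 7*p^2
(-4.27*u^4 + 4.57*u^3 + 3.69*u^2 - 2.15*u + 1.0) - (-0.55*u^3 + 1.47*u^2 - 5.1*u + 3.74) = -4.27*u^4 + 5.12*u^3 + 2.22*u^2 + 2.95*u - 2.74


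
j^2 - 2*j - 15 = (j - 5)*(j + 3)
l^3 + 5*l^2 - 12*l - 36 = (l - 3)*(l + 2)*(l + 6)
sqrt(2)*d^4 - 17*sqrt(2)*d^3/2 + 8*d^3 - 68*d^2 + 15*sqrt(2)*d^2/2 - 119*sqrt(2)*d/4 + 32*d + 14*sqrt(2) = (d - 8)*(d - 1/2)*(d + 7*sqrt(2)/2)*(sqrt(2)*d + 1)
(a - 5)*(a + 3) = a^2 - 2*a - 15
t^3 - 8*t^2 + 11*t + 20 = (t - 5)*(t - 4)*(t + 1)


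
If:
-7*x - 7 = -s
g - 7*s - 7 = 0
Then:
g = 49*x + 56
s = 7*x + 7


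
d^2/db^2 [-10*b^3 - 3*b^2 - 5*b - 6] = -60*b - 6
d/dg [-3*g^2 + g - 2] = 1 - 6*g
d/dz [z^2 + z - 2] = 2*z + 1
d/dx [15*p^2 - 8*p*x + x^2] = -8*p + 2*x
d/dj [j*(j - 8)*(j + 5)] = 3*j^2 - 6*j - 40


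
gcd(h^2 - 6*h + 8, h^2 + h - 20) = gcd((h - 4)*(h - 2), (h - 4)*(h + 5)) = h - 4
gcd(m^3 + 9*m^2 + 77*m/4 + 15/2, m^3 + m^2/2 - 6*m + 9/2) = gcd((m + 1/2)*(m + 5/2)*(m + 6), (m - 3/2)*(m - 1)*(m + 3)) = 1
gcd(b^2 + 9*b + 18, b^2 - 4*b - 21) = b + 3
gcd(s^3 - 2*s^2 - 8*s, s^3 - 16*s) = s^2 - 4*s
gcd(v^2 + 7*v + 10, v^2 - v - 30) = v + 5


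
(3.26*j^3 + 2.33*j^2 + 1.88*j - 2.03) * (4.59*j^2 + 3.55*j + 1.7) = 14.9634*j^5 + 22.2677*j^4 + 22.4427*j^3 + 1.3173*j^2 - 4.0105*j - 3.451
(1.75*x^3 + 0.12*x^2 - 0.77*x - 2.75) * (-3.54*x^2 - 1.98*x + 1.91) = -6.195*x^5 - 3.8898*x^4 + 5.8307*x^3 + 11.4888*x^2 + 3.9743*x - 5.2525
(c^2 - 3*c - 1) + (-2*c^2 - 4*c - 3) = -c^2 - 7*c - 4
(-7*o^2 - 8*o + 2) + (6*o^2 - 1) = -o^2 - 8*o + 1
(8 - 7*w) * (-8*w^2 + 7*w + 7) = 56*w^3 - 113*w^2 + 7*w + 56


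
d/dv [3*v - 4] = 3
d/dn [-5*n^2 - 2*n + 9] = -10*n - 2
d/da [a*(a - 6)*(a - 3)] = 3*a^2 - 18*a + 18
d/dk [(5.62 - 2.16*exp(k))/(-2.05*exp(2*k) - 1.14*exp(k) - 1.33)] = (-4.428*exp(2*k) + 23.042*exp(k) + 9.2796)*exp(k)/(4.2025*exp(4*k) + 4.674*exp(3*k) + 6.7526*exp(2*k) + 3.0324*exp(k) + 1.7689)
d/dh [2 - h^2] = -2*h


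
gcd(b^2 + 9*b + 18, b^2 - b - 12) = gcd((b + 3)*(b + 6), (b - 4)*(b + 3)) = b + 3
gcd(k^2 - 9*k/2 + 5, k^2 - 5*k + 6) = k - 2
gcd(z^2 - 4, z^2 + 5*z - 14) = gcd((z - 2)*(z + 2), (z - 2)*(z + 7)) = z - 2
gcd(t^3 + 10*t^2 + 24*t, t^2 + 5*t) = t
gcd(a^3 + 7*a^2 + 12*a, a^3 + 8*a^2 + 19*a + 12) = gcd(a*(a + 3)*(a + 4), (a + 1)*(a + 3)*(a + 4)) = a^2 + 7*a + 12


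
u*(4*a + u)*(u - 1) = 4*a*u^2 - 4*a*u + u^3 - u^2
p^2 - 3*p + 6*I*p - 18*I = (p - 3)*(p + 6*I)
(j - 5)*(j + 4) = j^2 - j - 20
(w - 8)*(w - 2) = w^2 - 10*w + 16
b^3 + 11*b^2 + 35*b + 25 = (b + 1)*(b + 5)^2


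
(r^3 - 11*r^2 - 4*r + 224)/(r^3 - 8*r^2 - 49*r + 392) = (r + 4)/(r + 7)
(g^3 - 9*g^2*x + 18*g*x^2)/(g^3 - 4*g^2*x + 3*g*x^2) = (-g + 6*x)/(-g + x)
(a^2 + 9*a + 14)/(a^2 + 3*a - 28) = (a + 2)/(a - 4)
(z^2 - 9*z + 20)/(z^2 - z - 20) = (z - 4)/(z + 4)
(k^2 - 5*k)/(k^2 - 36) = k*(k - 5)/(k^2 - 36)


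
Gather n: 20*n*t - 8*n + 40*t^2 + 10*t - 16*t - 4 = n*(20*t - 8) + 40*t^2 - 6*t - 4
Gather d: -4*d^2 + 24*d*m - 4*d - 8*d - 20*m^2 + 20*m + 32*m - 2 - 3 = -4*d^2 + d*(24*m - 12) - 20*m^2 + 52*m - 5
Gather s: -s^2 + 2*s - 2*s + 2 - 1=1 - s^2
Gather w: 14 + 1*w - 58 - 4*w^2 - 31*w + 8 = -4*w^2 - 30*w - 36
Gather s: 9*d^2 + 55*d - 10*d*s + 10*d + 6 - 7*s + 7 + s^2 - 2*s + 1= 9*d^2 + 65*d + s^2 + s*(-10*d - 9) + 14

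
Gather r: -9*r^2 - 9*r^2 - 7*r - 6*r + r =-18*r^2 - 12*r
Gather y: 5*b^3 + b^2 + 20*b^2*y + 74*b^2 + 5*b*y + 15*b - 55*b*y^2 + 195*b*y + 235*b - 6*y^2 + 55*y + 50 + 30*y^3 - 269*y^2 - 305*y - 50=5*b^3 + 75*b^2 + 250*b + 30*y^3 + y^2*(-55*b - 275) + y*(20*b^2 + 200*b - 250)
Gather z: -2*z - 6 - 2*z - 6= -4*z - 12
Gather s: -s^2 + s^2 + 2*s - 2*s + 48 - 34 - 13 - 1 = 0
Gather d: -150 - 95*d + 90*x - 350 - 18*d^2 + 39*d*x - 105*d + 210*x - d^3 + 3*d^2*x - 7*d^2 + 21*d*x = -d^3 + d^2*(3*x - 25) + d*(60*x - 200) + 300*x - 500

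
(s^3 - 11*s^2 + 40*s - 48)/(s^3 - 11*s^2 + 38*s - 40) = (s^2 - 7*s + 12)/(s^2 - 7*s + 10)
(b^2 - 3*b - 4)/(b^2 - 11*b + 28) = (b + 1)/(b - 7)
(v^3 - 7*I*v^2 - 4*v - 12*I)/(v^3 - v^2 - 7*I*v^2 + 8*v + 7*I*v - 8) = (v^2 - 8*I*v - 12)/(v^2 - v*(1 + 8*I) + 8*I)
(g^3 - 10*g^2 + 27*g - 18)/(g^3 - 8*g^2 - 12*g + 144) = (g^2 - 4*g + 3)/(g^2 - 2*g - 24)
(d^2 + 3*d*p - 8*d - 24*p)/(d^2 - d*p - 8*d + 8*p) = (-d - 3*p)/(-d + p)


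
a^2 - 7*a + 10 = (a - 5)*(a - 2)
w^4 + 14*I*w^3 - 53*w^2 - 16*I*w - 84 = (w - I)*(w + 2*I)*(w + 6*I)*(w + 7*I)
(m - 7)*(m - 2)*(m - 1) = m^3 - 10*m^2 + 23*m - 14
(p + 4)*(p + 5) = p^2 + 9*p + 20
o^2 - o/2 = o*(o - 1/2)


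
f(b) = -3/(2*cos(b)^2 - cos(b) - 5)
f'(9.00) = 0.97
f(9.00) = 1.24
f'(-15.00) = -0.83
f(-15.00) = 0.97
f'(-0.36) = 0.17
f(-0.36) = 0.72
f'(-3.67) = 0.96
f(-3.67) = 1.13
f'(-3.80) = 0.87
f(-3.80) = 1.01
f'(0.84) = -0.16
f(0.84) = 0.63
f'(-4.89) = 0.03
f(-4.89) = 0.59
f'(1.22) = -0.04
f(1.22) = 0.59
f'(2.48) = 0.87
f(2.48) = 1.01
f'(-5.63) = -0.19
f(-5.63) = 0.66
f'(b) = -3*(4*sin(b)*cos(b) - sin(b))/(2*cos(b)^2 - cos(b) - 5)^2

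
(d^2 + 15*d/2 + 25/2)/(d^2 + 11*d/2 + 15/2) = (d + 5)/(d + 3)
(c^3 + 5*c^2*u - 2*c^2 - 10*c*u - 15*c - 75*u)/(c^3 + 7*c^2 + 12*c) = (c^2 + 5*c*u - 5*c - 25*u)/(c*(c + 4))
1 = 1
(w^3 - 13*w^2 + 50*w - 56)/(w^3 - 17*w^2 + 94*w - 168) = (w - 2)/(w - 6)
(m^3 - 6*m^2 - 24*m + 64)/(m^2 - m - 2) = (m^2 - 4*m - 32)/(m + 1)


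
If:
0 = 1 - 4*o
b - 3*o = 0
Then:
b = 3/4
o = 1/4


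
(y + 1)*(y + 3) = y^2 + 4*y + 3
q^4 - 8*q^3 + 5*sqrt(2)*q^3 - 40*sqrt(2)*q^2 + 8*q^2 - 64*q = q*(q - 8)*(q + sqrt(2))*(q + 4*sqrt(2))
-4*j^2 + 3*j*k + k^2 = (-j + k)*(4*j + k)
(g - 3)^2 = g^2 - 6*g + 9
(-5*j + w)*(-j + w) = 5*j^2 - 6*j*w + w^2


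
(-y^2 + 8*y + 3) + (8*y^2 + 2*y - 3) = 7*y^2 + 10*y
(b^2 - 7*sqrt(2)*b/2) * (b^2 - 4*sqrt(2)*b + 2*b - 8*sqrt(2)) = b^4 - 15*sqrt(2)*b^3/2 + 2*b^3 - 15*sqrt(2)*b^2 + 28*b^2 + 56*b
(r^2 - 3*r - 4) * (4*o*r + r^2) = 4*o*r^3 - 12*o*r^2 - 16*o*r + r^4 - 3*r^3 - 4*r^2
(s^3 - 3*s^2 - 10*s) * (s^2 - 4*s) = s^5 - 7*s^4 + 2*s^3 + 40*s^2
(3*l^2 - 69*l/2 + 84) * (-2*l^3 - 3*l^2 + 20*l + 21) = -6*l^5 + 60*l^4 - 9*l^3/2 - 879*l^2 + 1911*l/2 + 1764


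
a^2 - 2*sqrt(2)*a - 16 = (a - 4*sqrt(2))*(a + 2*sqrt(2))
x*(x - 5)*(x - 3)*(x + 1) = x^4 - 7*x^3 + 7*x^2 + 15*x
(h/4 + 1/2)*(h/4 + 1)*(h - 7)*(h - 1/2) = h^4/16 - 3*h^3/32 - 67*h^2/32 - 39*h/16 + 7/4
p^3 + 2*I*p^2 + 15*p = p*(p - 3*I)*(p + 5*I)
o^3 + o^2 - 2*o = o*(o - 1)*(o + 2)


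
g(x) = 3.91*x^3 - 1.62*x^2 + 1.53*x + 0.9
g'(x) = 11.73*x^2 - 3.24*x + 1.53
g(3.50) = 154.05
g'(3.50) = 133.88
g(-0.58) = -1.30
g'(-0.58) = 7.36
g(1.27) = 8.24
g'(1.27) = 16.33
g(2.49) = 55.03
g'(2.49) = 66.19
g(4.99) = 454.02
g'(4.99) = 277.44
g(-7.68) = -1877.57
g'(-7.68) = 718.28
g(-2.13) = -47.49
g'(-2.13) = 61.65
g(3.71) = 183.94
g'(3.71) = 150.96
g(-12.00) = -7007.22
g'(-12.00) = 1729.53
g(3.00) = 96.48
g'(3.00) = 97.38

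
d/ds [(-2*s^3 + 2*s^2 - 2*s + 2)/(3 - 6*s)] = 2*(4*s^3 - 5*s^2 + 2*s + 1)/(3*(4*s^2 - 4*s + 1))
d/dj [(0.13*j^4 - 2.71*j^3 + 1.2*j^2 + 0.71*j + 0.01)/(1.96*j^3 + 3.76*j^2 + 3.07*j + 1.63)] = (0.2548*j^6 + 0.977600000000001*j^5 - 11.3443*j^4 - 18.575*j^3 - 12.2963*j^2 + 3.8368*j + 1.1266)/(3.8416*j^6 + 14.7392*j^5 + 26.172*j^4 + 29.476*j^3 + 21.6825*j^2 + 10.0082*j + 2.6569)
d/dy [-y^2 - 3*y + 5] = -2*y - 3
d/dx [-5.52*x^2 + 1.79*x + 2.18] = 1.79 - 11.04*x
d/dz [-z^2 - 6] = -2*z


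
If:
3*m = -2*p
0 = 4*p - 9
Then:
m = -3/2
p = 9/4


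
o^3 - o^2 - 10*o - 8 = (o - 4)*(o + 1)*(o + 2)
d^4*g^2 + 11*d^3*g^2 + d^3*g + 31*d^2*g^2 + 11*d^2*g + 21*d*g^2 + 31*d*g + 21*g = (d + 3)*(d + 7)*(d*g + 1)*(d*g + g)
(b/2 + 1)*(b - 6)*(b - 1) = b^3/2 - 5*b^2/2 - 4*b + 6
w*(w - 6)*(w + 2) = w^3 - 4*w^2 - 12*w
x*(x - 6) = x^2 - 6*x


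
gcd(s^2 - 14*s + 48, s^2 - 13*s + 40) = s - 8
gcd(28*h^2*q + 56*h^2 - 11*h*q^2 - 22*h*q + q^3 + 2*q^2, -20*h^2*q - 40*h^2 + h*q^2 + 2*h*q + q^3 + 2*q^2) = -4*h*q - 8*h + q^2 + 2*q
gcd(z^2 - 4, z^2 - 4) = z^2 - 4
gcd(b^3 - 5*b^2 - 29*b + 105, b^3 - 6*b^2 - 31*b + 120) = b^2 + 2*b - 15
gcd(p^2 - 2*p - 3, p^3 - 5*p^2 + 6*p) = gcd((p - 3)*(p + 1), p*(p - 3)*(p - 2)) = p - 3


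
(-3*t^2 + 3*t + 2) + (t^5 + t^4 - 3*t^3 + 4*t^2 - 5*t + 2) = t^5 + t^4 - 3*t^3 + t^2 - 2*t + 4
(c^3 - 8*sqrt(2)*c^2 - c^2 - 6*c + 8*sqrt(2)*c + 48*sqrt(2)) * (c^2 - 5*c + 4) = c^5 - 8*sqrt(2)*c^4 - 6*c^4 + 3*c^3 + 48*sqrt(2)*c^3 - 24*sqrt(2)*c^2 + 26*c^2 - 208*sqrt(2)*c - 24*c + 192*sqrt(2)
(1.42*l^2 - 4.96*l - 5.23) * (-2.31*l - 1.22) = -3.2802*l^3 + 9.7252*l^2 + 18.1325*l + 6.3806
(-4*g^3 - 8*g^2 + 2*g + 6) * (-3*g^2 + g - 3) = 12*g^5 + 20*g^4 - 2*g^3 + 8*g^2 - 18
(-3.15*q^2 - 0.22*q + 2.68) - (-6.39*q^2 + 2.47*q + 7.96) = 3.24*q^2 - 2.69*q - 5.28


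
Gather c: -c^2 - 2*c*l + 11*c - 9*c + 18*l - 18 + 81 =-c^2 + c*(2 - 2*l) + 18*l + 63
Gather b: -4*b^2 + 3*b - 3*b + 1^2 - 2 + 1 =-4*b^2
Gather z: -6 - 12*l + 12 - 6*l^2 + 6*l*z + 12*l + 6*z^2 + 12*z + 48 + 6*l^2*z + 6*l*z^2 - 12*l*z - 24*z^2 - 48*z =-6*l^2 + z^2*(6*l - 18) + z*(6*l^2 - 6*l - 36) + 54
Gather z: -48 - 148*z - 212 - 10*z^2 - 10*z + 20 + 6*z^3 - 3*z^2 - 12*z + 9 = 6*z^3 - 13*z^2 - 170*z - 231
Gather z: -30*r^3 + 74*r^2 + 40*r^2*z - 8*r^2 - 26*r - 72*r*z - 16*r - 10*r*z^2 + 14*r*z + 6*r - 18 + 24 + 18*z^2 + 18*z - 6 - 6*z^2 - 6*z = -30*r^3 + 66*r^2 - 36*r + z^2*(12 - 10*r) + z*(40*r^2 - 58*r + 12)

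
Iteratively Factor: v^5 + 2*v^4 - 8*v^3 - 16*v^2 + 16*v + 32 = (v + 2)*(v^4 - 8*v^2 + 16) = (v + 2)^2*(v^3 - 2*v^2 - 4*v + 8) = (v - 2)*(v + 2)^2*(v^2 - 4) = (v - 2)*(v + 2)^3*(v - 2)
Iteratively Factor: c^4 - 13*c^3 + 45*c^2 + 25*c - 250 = (c - 5)*(c^3 - 8*c^2 + 5*c + 50) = (c - 5)*(c + 2)*(c^2 - 10*c + 25) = (c - 5)^2*(c + 2)*(c - 5)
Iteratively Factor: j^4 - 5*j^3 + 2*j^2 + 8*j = (j - 4)*(j^3 - j^2 - 2*j) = (j - 4)*(j + 1)*(j^2 - 2*j) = (j - 4)*(j - 2)*(j + 1)*(j)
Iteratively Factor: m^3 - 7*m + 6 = (m - 1)*(m^2 + m - 6) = (m - 1)*(m + 3)*(m - 2)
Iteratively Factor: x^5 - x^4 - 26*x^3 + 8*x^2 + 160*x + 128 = (x - 4)*(x^4 + 3*x^3 - 14*x^2 - 48*x - 32) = (x - 4)*(x + 2)*(x^3 + x^2 - 16*x - 16) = (x - 4)*(x + 2)*(x + 4)*(x^2 - 3*x - 4) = (x - 4)*(x + 1)*(x + 2)*(x + 4)*(x - 4)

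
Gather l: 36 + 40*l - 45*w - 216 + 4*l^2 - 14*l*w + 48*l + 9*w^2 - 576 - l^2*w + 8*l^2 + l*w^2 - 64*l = l^2*(12 - w) + l*(w^2 - 14*w + 24) + 9*w^2 - 45*w - 756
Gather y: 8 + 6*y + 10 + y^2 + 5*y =y^2 + 11*y + 18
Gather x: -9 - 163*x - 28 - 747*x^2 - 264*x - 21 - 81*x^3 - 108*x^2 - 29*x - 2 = -81*x^3 - 855*x^2 - 456*x - 60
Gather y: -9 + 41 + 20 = 52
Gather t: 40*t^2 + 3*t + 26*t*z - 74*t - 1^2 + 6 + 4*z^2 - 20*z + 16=40*t^2 + t*(26*z - 71) + 4*z^2 - 20*z + 21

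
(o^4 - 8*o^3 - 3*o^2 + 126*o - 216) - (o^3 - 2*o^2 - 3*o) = o^4 - 9*o^3 - o^2 + 129*o - 216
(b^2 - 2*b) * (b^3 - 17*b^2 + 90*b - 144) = b^5 - 19*b^4 + 124*b^3 - 324*b^2 + 288*b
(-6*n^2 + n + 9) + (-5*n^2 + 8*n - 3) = -11*n^2 + 9*n + 6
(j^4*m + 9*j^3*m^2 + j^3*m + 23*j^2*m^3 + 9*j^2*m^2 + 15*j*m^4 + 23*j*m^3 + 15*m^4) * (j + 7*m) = j^5*m + 16*j^4*m^2 + j^4*m + 86*j^3*m^3 + 16*j^3*m^2 + 176*j^2*m^4 + 86*j^2*m^3 + 105*j*m^5 + 176*j*m^4 + 105*m^5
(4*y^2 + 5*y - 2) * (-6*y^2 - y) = -24*y^4 - 34*y^3 + 7*y^2 + 2*y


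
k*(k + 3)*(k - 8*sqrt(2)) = k^3 - 8*sqrt(2)*k^2 + 3*k^2 - 24*sqrt(2)*k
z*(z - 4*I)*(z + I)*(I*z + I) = I*z^4 + 3*z^3 + I*z^3 + 3*z^2 + 4*I*z^2 + 4*I*z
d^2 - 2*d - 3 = (d - 3)*(d + 1)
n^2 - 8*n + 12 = (n - 6)*(n - 2)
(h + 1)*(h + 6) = h^2 + 7*h + 6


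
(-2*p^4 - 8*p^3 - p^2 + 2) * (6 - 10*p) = 20*p^5 + 68*p^4 - 38*p^3 - 6*p^2 - 20*p + 12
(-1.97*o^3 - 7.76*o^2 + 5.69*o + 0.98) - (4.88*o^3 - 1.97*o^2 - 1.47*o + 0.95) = -6.85*o^3 - 5.79*o^2 + 7.16*o + 0.03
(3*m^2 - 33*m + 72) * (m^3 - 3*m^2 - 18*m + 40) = 3*m^5 - 42*m^4 + 117*m^3 + 498*m^2 - 2616*m + 2880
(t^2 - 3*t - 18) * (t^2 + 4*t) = t^4 + t^3 - 30*t^2 - 72*t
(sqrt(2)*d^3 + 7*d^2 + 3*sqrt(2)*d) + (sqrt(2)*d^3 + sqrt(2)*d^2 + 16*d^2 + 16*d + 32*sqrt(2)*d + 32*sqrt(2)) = 2*sqrt(2)*d^3 + sqrt(2)*d^2 + 23*d^2 + 16*d + 35*sqrt(2)*d + 32*sqrt(2)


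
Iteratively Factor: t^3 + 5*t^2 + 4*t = (t)*(t^2 + 5*t + 4) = t*(t + 4)*(t + 1)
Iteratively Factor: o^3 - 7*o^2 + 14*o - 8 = (o - 2)*(o^2 - 5*o + 4) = (o - 2)*(o - 1)*(o - 4)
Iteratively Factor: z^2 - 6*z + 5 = (z - 5)*(z - 1)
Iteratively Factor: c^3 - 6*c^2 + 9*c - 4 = (c - 1)*(c^2 - 5*c + 4) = (c - 1)^2*(c - 4)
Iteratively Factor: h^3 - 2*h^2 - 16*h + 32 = (h + 4)*(h^2 - 6*h + 8) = (h - 2)*(h + 4)*(h - 4)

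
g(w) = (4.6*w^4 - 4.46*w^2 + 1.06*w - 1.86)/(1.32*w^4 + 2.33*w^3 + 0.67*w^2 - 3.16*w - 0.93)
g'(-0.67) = -6.82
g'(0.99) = 558.76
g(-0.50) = -5.29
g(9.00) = 2.87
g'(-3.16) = 0.35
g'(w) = (18.4*w^3 - 8.92*w + 1.06)/(1.32*w^4 + 2.33*w^3 + 0.67*w^2 - 3.16*w - 0.93) + (-5.28*w^3 - 6.99*w^2 - 1.34*w + 3.16)*(4.6*w^4 - 4.46*w^2 + 1.06*w - 1.86)/(1.32*w^4 + 2.33*w^3 + 0.67*w^2 - 3.16*w - 0.93)^2 = (10.718*w^6 + 17.9384*w^5 - 37.4138*w^4 - 12.2308*w^3 + 26.3848*w^2 + 10.788*w - 6.8634)/(1.7424*w^8 + 6.1512*w^7 + 7.1977*w^6 - 5.2202*w^5 - 16.7319*w^4 - 8.5682*w^3 + 8.7394*w^2 + 5.8776*w + 0.8649)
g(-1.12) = -0.62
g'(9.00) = 0.06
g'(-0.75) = -5.84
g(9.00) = 2.87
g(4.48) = 2.39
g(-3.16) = 5.54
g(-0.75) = -2.96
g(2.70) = 1.91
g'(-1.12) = -7.48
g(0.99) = -6.01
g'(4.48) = 0.19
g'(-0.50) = -18.52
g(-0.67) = -3.46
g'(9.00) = 0.06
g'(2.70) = 0.38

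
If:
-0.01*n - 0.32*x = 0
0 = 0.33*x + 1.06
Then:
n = 102.79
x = -3.21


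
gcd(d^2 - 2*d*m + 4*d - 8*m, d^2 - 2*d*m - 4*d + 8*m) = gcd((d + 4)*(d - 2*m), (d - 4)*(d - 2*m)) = d - 2*m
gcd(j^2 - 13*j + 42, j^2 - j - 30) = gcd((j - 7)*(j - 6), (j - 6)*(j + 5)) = j - 6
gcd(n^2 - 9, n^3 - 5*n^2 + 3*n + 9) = n - 3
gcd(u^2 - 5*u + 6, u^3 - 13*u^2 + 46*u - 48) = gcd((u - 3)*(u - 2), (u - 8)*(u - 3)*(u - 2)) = u^2 - 5*u + 6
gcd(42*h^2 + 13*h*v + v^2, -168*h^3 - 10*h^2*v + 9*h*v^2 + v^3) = 42*h^2 + 13*h*v + v^2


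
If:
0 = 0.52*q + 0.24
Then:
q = -0.46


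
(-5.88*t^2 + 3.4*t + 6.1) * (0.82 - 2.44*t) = 14.3472*t^3 - 13.1176*t^2 - 12.096*t + 5.002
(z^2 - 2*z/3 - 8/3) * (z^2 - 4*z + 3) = z^4 - 14*z^3/3 + 3*z^2 + 26*z/3 - 8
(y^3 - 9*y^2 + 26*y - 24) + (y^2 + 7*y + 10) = y^3 - 8*y^2 + 33*y - 14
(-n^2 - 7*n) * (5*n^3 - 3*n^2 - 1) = -5*n^5 - 32*n^4 + 21*n^3 + n^2 + 7*n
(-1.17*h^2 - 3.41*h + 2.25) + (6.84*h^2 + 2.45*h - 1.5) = 5.67*h^2 - 0.96*h + 0.75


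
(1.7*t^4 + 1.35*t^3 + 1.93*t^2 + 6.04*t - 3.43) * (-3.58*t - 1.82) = -6.086*t^5 - 7.927*t^4 - 9.3664*t^3 - 25.1358*t^2 + 1.2866*t + 6.2426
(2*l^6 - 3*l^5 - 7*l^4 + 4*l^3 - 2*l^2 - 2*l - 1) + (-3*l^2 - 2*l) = 2*l^6 - 3*l^5 - 7*l^4 + 4*l^3 - 5*l^2 - 4*l - 1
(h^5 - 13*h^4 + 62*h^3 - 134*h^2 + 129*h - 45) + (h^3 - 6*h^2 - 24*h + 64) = h^5 - 13*h^4 + 63*h^3 - 140*h^2 + 105*h + 19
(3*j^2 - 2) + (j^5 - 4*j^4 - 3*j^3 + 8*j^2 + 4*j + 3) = j^5 - 4*j^4 - 3*j^3 + 11*j^2 + 4*j + 1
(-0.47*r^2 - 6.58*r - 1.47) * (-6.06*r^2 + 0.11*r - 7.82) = 2.8482*r^4 + 39.8231*r^3 + 11.8598*r^2 + 51.2939*r + 11.4954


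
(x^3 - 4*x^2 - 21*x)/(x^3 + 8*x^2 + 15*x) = (x - 7)/(x + 5)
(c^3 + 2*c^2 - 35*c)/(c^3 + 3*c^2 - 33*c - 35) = c/(c + 1)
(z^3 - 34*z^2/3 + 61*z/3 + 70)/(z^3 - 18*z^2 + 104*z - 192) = (3*z^2 - 16*z - 35)/(3*(z^2 - 12*z + 32))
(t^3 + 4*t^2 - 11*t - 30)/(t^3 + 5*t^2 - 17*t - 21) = (t^2 + 7*t + 10)/(t^2 + 8*t + 7)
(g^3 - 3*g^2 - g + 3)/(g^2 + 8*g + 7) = (g^2 - 4*g + 3)/(g + 7)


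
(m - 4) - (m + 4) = -8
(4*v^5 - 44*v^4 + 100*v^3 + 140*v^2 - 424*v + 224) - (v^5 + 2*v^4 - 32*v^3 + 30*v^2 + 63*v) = 3*v^5 - 46*v^4 + 132*v^3 + 110*v^2 - 487*v + 224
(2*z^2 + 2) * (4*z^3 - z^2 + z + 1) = 8*z^5 - 2*z^4 + 10*z^3 + 2*z + 2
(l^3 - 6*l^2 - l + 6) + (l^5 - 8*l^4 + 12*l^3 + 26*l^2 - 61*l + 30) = l^5 - 8*l^4 + 13*l^3 + 20*l^2 - 62*l + 36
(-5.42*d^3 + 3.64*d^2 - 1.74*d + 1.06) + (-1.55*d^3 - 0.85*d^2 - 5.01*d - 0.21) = -6.97*d^3 + 2.79*d^2 - 6.75*d + 0.85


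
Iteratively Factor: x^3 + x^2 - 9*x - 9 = (x + 3)*(x^2 - 2*x - 3) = (x - 3)*(x + 3)*(x + 1)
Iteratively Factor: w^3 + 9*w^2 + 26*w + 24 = (w + 3)*(w^2 + 6*w + 8) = (w + 3)*(w + 4)*(w + 2)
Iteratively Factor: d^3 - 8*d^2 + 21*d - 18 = (d - 2)*(d^2 - 6*d + 9) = (d - 3)*(d - 2)*(d - 3)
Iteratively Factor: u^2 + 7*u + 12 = (u + 3)*(u + 4)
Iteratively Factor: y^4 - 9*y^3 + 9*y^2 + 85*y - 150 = (y - 2)*(y^3 - 7*y^2 - 5*y + 75) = (y - 5)*(y - 2)*(y^2 - 2*y - 15) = (y - 5)*(y - 2)*(y + 3)*(y - 5)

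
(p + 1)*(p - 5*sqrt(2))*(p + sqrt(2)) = p^3 - 4*sqrt(2)*p^2 + p^2 - 10*p - 4*sqrt(2)*p - 10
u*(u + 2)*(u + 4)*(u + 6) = u^4 + 12*u^3 + 44*u^2 + 48*u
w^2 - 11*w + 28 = (w - 7)*(w - 4)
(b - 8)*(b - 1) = b^2 - 9*b + 8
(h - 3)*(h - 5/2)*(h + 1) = h^3 - 9*h^2/2 + 2*h + 15/2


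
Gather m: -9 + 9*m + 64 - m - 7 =8*m + 48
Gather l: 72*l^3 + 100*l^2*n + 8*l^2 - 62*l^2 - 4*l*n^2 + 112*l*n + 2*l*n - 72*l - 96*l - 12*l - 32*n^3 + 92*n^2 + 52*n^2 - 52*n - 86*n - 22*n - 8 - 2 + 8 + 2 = 72*l^3 + l^2*(100*n - 54) + l*(-4*n^2 + 114*n - 180) - 32*n^3 + 144*n^2 - 160*n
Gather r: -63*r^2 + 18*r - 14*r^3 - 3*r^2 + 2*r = -14*r^3 - 66*r^2 + 20*r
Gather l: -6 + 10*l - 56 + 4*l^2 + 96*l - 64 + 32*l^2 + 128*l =36*l^2 + 234*l - 126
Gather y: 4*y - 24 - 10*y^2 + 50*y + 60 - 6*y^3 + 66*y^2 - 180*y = -6*y^3 + 56*y^2 - 126*y + 36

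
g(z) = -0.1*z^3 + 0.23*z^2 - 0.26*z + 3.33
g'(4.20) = -3.62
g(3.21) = 1.56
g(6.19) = -13.18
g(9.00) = -53.28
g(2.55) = 2.50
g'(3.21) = -1.87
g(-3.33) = 10.44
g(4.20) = -1.11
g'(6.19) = -8.91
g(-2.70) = 7.68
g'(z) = -0.3*z^2 + 0.46*z - 0.26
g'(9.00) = -20.42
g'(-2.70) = -3.69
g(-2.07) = 5.74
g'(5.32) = -6.30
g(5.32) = -6.60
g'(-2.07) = -2.50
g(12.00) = -139.47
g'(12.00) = -37.94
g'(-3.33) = -5.12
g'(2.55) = -1.04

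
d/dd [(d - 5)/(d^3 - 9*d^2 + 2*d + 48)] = (d^3 - 9*d^2 + 2*d - (d - 5)*(3*d^2 - 18*d + 2) + 48)/(d^3 - 9*d^2 + 2*d + 48)^2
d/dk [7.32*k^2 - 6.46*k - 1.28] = 14.64*k - 6.46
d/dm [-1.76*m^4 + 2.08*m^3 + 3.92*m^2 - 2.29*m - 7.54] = -7.04*m^3 + 6.24*m^2 + 7.84*m - 2.29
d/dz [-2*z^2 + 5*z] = 5 - 4*z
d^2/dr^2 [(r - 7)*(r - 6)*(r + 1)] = 6*r - 24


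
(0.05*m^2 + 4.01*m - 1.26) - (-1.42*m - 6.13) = 0.05*m^2 + 5.43*m + 4.87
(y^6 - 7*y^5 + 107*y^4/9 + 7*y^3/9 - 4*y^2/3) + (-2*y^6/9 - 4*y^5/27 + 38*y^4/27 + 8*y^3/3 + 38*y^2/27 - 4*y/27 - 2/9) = 7*y^6/9 - 193*y^5/27 + 359*y^4/27 + 31*y^3/9 + 2*y^2/27 - 4*y/27 - 2/9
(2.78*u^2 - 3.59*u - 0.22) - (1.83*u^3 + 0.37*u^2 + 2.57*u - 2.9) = -1.83*u^3 + 2.41*u^2 - 6.16*u + 2.68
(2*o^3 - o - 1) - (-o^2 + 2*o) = 2*o^3 + o^2 - 3*o - 1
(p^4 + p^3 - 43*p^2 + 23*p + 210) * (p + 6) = p^5 + 7*p^4 - 37*p^3 - 235*p^2 + 348*p + 1260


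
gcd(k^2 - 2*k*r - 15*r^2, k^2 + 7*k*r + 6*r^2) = 1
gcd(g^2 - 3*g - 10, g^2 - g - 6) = g + 2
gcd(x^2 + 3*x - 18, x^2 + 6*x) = x + 6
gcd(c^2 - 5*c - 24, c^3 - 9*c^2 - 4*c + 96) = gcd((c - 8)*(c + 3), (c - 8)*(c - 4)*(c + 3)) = c^2 - 5*c - 24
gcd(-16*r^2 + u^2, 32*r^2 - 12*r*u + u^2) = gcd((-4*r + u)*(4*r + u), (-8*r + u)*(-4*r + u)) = 4*r - u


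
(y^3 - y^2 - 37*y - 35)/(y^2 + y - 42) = (y^3 - y^2 - 37*y - 35)/(y^2 + y - 42)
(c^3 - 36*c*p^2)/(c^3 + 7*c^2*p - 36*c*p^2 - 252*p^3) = c/(c + 7*p)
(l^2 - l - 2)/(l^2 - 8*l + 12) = (l + 1)/(l - 6)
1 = 1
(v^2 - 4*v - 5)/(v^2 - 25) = (v + 1)/(v + 5)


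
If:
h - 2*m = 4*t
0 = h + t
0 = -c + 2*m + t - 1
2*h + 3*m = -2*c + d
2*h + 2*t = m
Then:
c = -1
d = -2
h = 0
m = 0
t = 0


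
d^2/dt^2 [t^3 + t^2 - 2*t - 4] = 6*t + 2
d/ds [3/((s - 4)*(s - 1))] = 3*(5 - 2*s)/(s^4 - 10*s^3 + 33*s^2 - 40*s + 16)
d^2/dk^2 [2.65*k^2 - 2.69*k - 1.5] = 5.30000000000000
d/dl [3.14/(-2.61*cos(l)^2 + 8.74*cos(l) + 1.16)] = (27.4436 - 16.3908*cos(l))*sin(l)/(-2.61*cos(l)^2 + 8.74*cos(l) + 1.16)^2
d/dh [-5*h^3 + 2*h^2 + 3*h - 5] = -15*h^2 + 4*h + 3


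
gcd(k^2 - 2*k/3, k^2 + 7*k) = k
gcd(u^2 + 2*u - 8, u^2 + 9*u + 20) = u + 4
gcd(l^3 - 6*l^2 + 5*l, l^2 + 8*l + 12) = 1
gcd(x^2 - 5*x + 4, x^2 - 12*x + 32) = x - 4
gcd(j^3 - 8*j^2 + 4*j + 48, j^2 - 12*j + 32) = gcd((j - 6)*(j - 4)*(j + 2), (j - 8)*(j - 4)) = j - 4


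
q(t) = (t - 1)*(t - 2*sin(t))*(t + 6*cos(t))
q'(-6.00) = -31.03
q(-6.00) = -10.97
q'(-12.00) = -348.53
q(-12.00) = -1178.93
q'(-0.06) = 6.53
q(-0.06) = -0.38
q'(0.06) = 5.34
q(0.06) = 0.34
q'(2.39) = -13.27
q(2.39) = -2.84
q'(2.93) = -25.38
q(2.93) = -14.22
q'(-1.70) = 2.38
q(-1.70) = 1.89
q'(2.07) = -3.37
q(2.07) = -0.27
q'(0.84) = -3.25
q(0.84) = 0.50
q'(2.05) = -2.89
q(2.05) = -0.21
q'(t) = (1 - 6*sin(t))*(t - 1)*(t - 2*sin(t)) + (1 - 2*cos(t))*(t - 1)*(t + 6*cos(t)) + (t - 2*sin(t))*(t + 6*cos(t))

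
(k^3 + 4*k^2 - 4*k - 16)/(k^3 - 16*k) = (k^2 - 4)/(k*(k - 4))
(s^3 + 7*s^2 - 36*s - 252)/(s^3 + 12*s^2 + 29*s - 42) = (s - 6)/(s - 1)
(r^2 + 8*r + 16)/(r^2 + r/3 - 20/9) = 9*(r^2 + 8*r + 16)/(9*r^2 + 3*r - 20)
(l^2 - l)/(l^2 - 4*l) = (l - 1)/(l - 4)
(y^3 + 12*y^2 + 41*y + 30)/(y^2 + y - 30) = (y^2 + 6*y + 5)/(y - 5)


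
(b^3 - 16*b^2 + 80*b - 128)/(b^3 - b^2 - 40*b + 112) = (b - 8)/(b + 7)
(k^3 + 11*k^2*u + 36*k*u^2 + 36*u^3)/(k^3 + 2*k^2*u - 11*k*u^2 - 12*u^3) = (k^3 + 11*k^2*u + 36*k*u^2 + 36*u^3)/(k^3 + 2*k^2*u - 11*k*u^2 - 12*u^3)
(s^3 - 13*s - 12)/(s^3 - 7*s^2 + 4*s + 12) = (s^2 - s - 12)/(s^2 - 8*s + 12)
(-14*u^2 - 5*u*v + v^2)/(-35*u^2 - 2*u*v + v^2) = (2*u + v)/(5*u + v)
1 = 1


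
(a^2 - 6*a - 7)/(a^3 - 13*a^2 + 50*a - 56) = (a + 1)/(a^2 - 6*a + 8)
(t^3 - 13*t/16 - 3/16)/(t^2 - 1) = (t^2 + t + 3/16)/(t + 1)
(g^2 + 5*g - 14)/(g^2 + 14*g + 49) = (g - 2)/(g + 7)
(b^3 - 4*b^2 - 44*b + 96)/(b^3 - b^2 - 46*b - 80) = (b^2 + 4*b - 12)/(b^2 + 7*b + 10)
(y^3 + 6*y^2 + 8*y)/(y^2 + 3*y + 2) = y*(y + 4)/(y + 1)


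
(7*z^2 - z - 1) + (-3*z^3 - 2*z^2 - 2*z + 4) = -3*z^3 + 5*z^2 - 3*z + 3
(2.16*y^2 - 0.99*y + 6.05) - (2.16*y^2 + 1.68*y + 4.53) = 1.52 - 2.67*y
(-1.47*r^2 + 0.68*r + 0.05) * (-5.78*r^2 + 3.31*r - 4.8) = 8.4966*r^4 - 8.7961*r^3 + 9.0178*r^2 - 3.0985*r - 0.24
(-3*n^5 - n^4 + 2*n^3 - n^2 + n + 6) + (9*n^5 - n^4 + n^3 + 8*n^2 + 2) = 6*n^5 - 2*n^4 + 3*n^3 + 7*n^2 + n + 8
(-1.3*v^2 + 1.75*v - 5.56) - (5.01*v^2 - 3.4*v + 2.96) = -6.31*v^2 + 5.15*v - 8.52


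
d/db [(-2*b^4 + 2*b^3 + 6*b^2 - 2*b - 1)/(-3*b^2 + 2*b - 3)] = 2*(6*b^5 - 9*b^4 + 16*b^3 - 6*b^2 - 21*b + 4)/(9*b^4 - 12*b^3 + 22*b^2 - 12*b + 9)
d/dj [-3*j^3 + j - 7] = 1 - 9*j^2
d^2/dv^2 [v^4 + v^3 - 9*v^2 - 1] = 12*v^2 + 6*v - 18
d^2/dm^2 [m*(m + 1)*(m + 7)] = 6*m + 16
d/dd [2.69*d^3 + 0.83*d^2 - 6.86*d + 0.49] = 8.07*d^2 + 1.66*d - 6.86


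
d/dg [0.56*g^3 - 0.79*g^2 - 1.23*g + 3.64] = 1.68*g^2 - 1.58*g - 1.23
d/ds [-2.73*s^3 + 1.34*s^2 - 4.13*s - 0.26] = -8.19*s^2 + 2.68*s - 4.13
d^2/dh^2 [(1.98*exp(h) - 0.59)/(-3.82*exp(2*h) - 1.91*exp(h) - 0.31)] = (-28.892952*exp(4*h) + 48.88454*exp(3*h) + 26.98257*exp(2*h) + 0.530024999999999*exp(h) - 0.539617)*exp(h)/(55.742968*exp(6*h) + 83.614452*exp(5*h) + 55.378158*exp(4*h) + 20.538803*exp(3*h) + 4.494039*exp(2*h) + 0.550653*exp(h) + 0.029791)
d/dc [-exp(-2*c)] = 2*exp(-2*c)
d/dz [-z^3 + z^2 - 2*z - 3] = -3*z^2 + 2*z - 2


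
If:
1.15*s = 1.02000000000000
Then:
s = 0.89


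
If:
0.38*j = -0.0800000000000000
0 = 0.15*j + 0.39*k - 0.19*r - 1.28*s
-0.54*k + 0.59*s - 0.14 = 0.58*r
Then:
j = -0.21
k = 2.59884428223844*s - 0.025195287488795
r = -1.40237226277372*s - 0.217921628889743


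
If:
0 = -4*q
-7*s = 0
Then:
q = 0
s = 0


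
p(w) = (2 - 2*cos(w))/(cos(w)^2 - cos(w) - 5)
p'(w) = (2 - 2*cos(w))*(2*sin(w)*cos(w) - sin(w))/(cos(w)^2 - cos(w) - 5)^2 + 2*sin(w)/(cos(w)^2 - cos(w) - 5)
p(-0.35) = -0.02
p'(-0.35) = 0.13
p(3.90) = -0.92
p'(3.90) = 0.78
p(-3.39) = -1.27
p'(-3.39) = -0.46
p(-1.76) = -0.50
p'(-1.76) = 0.55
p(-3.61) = -1.14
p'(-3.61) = -0.71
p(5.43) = -0.13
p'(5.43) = 0.28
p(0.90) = -0.14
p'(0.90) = -0.29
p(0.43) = -0.04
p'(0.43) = -0.16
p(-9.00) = -1.17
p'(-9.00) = 0.67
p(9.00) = -1.17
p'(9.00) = -0.67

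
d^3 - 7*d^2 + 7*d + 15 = (d - 5)*(d - 3)*(d + 1)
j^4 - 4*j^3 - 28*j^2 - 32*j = j*(j - 8)*(j + 2)^2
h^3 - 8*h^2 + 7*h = h*(h - 7)*(h - 1)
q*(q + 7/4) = q^2 + 7*q/4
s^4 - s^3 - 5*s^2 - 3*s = s*(s - 3)*(s + 1)^2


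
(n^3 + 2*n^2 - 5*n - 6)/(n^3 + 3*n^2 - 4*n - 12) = (n + 1)/(n + 2)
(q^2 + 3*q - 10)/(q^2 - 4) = (q + 5)/(q + 2)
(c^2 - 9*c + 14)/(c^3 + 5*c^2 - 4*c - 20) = (c - 7)/(c^2 + 7*c + 10)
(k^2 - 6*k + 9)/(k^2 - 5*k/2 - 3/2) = 2*(k - 3)/(2*k + 1)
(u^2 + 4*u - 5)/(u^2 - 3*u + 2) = (u + 5)/(u - 2)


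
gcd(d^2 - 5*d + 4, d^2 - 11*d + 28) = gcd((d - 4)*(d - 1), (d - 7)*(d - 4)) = d - 4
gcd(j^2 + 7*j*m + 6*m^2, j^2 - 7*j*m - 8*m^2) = j + m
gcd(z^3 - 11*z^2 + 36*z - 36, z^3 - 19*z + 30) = z^2 - 5*z + 6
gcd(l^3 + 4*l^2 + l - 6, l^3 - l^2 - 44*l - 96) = l + 3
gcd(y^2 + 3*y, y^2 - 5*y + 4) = 1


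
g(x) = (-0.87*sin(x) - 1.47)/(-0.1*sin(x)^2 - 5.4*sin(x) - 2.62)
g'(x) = (0.2*sin(x)*cos(x) + 5.4*cos(x))*(-0.87*sin(x) - 1.47)/(-0.1*sin(x)^2 - 5.4*sin(x) - 2.62)^2 - 0.87*cos(x)/(-0.1*sin(x)^2 - 5.4*sin(x) - 2.62) = (-0.294*sin(x) + 0.0435*cos(2*x) - 5.7021)*cos(x)/(0.1*sin(x)^2 + 5.4*sin(x) + 2.62)^2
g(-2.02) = -0.32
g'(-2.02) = 0.51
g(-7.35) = -0.35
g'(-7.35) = -0.64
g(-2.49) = -1.52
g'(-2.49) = 11.47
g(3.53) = 1.94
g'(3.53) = 14.82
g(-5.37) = 0.31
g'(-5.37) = -0.08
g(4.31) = -0.30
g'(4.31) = 0.42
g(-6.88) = -2.56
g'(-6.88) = -31.09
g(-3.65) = 0.36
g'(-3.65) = 0.18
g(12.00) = -4.03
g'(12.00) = -75.39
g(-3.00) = 0.72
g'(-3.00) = 1.61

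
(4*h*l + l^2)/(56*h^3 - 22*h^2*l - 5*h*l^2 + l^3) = l/(14*h^2 - 9*h*l + l^2)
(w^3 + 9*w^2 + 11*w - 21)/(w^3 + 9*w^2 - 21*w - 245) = (w^2 + 2*w - 3)/(w^2 + 2*w - 35)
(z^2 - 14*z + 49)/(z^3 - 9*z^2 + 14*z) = (z - 7)/(z*(z - 2))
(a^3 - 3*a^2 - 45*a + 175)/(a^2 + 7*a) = a - 10 + 25/a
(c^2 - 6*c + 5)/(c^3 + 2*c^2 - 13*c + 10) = (c - 5)/(c^2 + 3*c - 10)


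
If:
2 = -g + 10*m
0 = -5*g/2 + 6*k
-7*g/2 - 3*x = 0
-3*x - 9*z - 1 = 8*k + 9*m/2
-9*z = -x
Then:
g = 114/53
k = 95/106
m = 22/53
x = -133/53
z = -133/477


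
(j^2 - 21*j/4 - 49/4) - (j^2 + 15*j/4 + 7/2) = -9*j - 63/4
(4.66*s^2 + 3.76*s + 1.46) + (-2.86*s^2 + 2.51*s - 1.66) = 1.8*s^2 + 6.27*s - 0.2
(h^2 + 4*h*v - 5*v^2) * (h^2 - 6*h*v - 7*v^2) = h^4 - 2*h^3*v - 36*h^2*v^2 + 2*h*v^3 + 35*v^4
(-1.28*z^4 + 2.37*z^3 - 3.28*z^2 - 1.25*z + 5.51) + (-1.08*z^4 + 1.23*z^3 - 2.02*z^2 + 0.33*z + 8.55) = -2.36*z^4 + 3.6*z^3 - 5.3*z^2 - 0.92*z + 14.06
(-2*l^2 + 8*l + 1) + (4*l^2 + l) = 2*l^2 + 9*l + 1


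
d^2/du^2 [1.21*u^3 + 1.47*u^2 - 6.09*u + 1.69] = 7.26*u + 2.94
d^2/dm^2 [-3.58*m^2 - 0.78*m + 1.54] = -7.16000000000000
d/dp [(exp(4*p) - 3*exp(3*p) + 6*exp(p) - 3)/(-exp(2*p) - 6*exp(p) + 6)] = (-2*exp(5*p) - 15*exp(4*p) + 60*exp(3*p) - 48*exp(2*p) - 6*exp(p) + 18)*exp(p)/(exp(4*p) + 12*exp(3*p) + 24*exp(2*p) - 72*exp(p) + 36)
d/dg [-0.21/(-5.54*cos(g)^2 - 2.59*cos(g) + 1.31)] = (2.3268*cos(g) + 0.5439)*sin(g)/(5.54*cos(g)^2 + 2.59*cos(g) - 1.31)^2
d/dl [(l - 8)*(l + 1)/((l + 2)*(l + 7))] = 2*(8*l^2 + 22*l - 13)/(l^4 + 18*l^3 + 109*l^2 + 252*l + 196)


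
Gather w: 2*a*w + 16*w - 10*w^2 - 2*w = -10*w^2 + w*(2*a + 14)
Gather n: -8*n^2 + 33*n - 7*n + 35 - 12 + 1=-8*n^2 + 26*n + 24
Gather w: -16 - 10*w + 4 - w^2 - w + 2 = -w^2 - 11*w - 10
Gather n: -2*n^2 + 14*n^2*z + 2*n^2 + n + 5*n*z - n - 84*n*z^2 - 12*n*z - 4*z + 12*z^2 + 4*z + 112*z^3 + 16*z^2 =14*n^2*z + n*(-84*z^2 - 7*z) + 112*z^3 + 28*z^2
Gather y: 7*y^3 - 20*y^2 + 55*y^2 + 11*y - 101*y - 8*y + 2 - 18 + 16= 7*y^3 + 35*y^2 - 98*y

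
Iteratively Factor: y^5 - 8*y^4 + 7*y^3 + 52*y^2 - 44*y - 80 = (y - 4)*(y^4 - 4*y^3 - 9*y^2 + 16*y + 20) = (y - 4)*(y + 1)*(y^3 - 5*y^2 - 4*y + 20) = (y - 4)*(y - 2)*(y + 1)*(y^2 - 3*y - 10) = (y - 5)*(y - 4)*(y - 2)*(y + 1)*(y + 2)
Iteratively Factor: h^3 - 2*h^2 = (h)*(h^2 - 2*h) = h^2*(h - 2)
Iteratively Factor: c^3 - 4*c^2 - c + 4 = (c + 1)*(c^2 - 5*c + 4) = (c - 4)*(c + 1)*(c - 1)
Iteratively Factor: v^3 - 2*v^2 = (v)*(v^2 - 2*v) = v*(v - 2)*(v)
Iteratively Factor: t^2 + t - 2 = (t + 2)*(t - 1)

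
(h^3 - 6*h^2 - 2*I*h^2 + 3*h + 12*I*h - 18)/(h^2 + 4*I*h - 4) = (h^3 + h^2*(-6 - 2*I) + h*(3 + 12*I) - 18)/(h^2 + 4*I*h - 4)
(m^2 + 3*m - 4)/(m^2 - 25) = (m^2 + 3*m - 4)/(m^2 - 25)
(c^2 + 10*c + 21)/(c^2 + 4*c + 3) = (c + 7)/(c + 1)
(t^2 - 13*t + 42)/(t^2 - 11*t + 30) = (t - 7)/(t - 5)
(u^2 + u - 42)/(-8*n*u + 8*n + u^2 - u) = (-u^2 - u + 42)/(8*n*u - 8*n - u^2 + u)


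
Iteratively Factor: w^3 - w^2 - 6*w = (w + 2)*(w^2 - 3*w) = w*(w + 2)*(w - 3)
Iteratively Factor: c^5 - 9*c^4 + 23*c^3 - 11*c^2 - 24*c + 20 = (c - 2)*(c^4 - 7*c^3 + 9*c^2 + 7*c - 10) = (c - 2)^2*(c^3 - 5*c^2 - c + 5) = (c - 2)^2*(c - 1)*(c^2 - 4*c - 5) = (c - 2)^2*(c - 1)*(c + 1)*(c - 5)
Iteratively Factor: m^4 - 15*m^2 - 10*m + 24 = (m - 4)*(m^3 + 4*m^2 + m - 6) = (m - 4)*(m - 1)*(m^2 + 5*m + 6) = (m - 4)*(m - 1)*(m + 3)*(m + 2)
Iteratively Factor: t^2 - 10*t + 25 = (t - 5)*(t - 5)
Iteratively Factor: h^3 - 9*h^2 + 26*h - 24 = (h - 3)*(h^2 - 6*h + 8) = (h - 4)*(h - 3)*(h - 2)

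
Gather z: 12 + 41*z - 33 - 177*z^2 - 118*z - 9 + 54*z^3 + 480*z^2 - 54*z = 54*z^3 + 303*z^2 - 131*z - 30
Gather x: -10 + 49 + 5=44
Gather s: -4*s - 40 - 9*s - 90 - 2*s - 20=-15*s - 150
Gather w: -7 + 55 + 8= 56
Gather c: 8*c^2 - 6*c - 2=8*c^2 - 6*c - 2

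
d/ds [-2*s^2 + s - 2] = 1 - 4*s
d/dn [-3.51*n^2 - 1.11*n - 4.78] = -7.02*n - 1.11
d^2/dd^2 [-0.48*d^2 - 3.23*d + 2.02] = -0.960000000000000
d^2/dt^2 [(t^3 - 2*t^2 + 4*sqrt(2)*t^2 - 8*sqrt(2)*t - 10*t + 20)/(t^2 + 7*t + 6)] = 2*(-36*sqrt(2)*t^3 + 47*t^3 - 72*sqrt(2)*t^2 + 222*t^2 + 144*sqrt(2)*t + 708*t + 480*sqrt(2) + 1208)/(t^6 + 21*t^5 + 165*t^4 + 595*t^3 + 990*t^2 + 756*t + 216)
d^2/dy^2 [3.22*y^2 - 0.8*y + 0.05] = 6.44000000000000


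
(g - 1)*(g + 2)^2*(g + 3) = g^4 + 6*g^3 + 9*g^2 - 4*g - 12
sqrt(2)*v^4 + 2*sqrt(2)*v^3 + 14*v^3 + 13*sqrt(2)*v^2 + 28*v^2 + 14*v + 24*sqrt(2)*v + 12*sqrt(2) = (v + 1)*(v + sqrt(2))*(v + 6*sqrt(2))*(sqrt(2)*v + sqrt(2))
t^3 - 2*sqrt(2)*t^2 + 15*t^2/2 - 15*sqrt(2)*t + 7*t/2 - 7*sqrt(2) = (t + 1/2)*(t + 7)*(t - 2*sqrt(2))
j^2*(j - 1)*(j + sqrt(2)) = j^4 - j^3 + sqrt(2)*j^3 - sqrt(2)*j^2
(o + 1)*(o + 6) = o^2 + 7*o + 6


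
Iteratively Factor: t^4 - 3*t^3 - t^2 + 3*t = (t + 1)*(t^3 - 4*t^2 + 3*t) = t*(t + 1)*(t^2 - 4*t + 3) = t*(t - 3)*(t + 1)*(t - 1)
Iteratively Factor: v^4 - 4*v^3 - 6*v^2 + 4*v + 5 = (v - 5)*(v^3 + v^2 - v - 1) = (v - 5)*(v + 1)*(v^2 - 1) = (v - 5)*(v - 1)*(v + 1)*(v + 1)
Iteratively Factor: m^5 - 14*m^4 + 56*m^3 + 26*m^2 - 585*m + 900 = (m - 5)*(m^4 - 9*m^3 + 11*m^2 + 81*m - 180) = (m - 5)*(m - 4)*(m^3 - 5*m^2 - 9*m + 45) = (m - 5)*(m - 4)*(m + 3)*(m^2 - 8*m + 15) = (m - 5)*(m - 4)*(m - 3)*(m + 3)*(m - 5)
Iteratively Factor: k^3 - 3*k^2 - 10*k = (k + 2)*(k^2 - 5*k) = k*(k + 2)*(k - 5)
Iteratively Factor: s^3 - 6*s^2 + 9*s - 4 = (s - 4)*(s^2 - 2*s + 1) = (s - 4)*(s - 1)*(s - 1)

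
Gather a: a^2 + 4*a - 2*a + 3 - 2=a^2 + 2*a + 1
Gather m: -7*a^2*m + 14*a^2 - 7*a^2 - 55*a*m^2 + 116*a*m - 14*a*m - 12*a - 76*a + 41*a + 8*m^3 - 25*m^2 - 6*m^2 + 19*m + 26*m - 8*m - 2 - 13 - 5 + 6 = 7*a^2 - 47*a + 8*m^3 + m^2*(-55*a - 31) + m*(-7*a^2 + 102*a + 37) - 14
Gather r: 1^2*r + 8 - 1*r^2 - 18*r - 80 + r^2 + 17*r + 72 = 0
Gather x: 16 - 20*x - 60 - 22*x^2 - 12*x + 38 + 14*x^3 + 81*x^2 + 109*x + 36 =14*x^3 + 59*x^2 + 77*x + 30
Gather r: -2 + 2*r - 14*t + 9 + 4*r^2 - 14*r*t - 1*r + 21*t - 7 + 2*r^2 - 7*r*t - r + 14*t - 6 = 6*r^2 - 21*r*t + 21*t - 6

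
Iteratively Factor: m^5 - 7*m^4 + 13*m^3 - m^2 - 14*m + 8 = (m - 2)*(m^4 - 5*m^3 + 3*m^2 + 5*m - 4) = (m - 2)*(m - 1)*(m^3 - 4*m^2 - m + 4) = (m - 2)*(m - 1)*(m + 1)*(m^2 - 5*m + 4) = (m - 2)*(m - 1)^2*(m + 1)*(m - 4)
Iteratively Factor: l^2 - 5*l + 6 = (l - 2)*(l - 3)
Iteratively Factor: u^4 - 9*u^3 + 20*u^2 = (u - 4)*(u^3 - 5*u^2) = (u - 5)*(u - 4)*(u^2) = u*(u - 5)*(u - 4)*(u)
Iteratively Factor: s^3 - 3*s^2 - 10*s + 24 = (s - 4)*(s^2 + s - 6) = (s - 4)*(s - 2)*(s + 3)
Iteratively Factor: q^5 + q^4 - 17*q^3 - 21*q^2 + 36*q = (q - 1)*(q^4 + 2*q^3 - 15*q^2 - 36*q) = (q - 1)*(q + 3)*(q^3 - q^2 - 12*q) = (q - 1)*(q + 3)^2*(q^2 - 4*q) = q*(q - 1)*(q + 3)^2*(q - 4)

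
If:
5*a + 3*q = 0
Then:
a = -3*q/5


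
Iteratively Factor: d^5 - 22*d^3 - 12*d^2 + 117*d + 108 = (d + 3)*(d^4 - 3*d^3 - 13*d^2 + 27*d + 36) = (d - 3)*(d + 3)*(d^3 - 13*d - 12) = (d - 4)*(d - 3)*(d + 3)*(d^2 + 4*d + 3) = (d - 4)*(d - 3)*(d + 1)*(d + 3)*(d + 3)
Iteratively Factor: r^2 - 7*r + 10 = (r - 5)*(r - 2)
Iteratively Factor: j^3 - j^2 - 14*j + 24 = (j - 3)*(j^2 + 2*j - 8) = (j - 3)*(j - 2)*(j + 4)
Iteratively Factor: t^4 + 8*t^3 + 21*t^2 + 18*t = (t + 2)*(t^3 + 6*t^2 + 9*t) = (t + 2)*(t + 3)*(t^2 + 3*t) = t*(t + 2)*(t + 3)*(t + 3)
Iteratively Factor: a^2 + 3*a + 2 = (a + 1)*(a + 2)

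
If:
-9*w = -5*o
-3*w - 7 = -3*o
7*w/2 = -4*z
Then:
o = 21/4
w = 35/12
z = -245/96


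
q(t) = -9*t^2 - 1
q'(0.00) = 0.00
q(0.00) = -1.00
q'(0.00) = 0.00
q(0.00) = -1.00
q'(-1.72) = 30.96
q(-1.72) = -27.63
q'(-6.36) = 114.48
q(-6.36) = -365.05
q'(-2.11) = 37.98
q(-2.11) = -41.07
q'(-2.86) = 51.48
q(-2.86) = -74.62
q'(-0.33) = 5.94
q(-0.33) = -1.98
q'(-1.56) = 28.08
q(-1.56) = -22.90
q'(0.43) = -7.74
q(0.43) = -2.66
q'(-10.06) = 181.08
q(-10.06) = -911.83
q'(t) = -18*t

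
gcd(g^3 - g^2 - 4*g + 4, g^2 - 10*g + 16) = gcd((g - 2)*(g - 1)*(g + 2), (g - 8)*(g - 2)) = g - 2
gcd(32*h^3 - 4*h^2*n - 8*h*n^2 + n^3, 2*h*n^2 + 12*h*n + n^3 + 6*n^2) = 2*h + n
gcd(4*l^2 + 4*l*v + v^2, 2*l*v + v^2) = 2*l + v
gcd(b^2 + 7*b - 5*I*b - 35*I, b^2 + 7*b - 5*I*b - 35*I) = b^2 + b*(7 - 5*I) - 35*I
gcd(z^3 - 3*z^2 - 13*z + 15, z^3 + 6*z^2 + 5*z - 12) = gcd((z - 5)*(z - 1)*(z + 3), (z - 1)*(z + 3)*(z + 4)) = z^2 + 2*z - 3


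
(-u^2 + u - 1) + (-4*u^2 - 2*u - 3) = -5*u^2 - u - 4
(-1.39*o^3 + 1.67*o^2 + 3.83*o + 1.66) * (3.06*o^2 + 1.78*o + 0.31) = -4.2534*o^5 + 2.636*o^4 + 14.2615*o^3 + 12.4147*o^2 + 4.1421*o + 0.5146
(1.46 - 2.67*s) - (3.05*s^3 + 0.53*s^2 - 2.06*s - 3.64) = -3.05*s^3 - 0.53*s^2 - 0.61*s + 5.1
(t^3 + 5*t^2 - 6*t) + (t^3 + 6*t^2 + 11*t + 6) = 2*t^3 + 11*t^2 + 5*t + 6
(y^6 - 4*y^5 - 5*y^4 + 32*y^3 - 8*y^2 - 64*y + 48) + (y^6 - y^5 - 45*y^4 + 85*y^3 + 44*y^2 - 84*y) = 2*y^6 - 5*y^5 - 50*y^4 + 117*y^3 + 36*y^2 - 148*y + 48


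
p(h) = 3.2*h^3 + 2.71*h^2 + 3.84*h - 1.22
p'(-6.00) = 316.92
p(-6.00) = -617.90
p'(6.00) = 381.96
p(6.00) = 810.58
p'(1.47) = 32.55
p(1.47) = 20.45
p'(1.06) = 20.37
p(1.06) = 9.71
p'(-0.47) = 3.41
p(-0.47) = -2.76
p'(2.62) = 83.94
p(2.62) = 84.99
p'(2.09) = 57.10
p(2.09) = 47.86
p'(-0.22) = 3.11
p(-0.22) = -1.97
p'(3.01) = 107.13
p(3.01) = 122.16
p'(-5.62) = 276.59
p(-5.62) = -505.22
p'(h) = 9.6*h^2 + 5.42*h + 3.84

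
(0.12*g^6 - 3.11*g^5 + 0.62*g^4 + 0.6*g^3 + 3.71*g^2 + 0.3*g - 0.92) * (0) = 0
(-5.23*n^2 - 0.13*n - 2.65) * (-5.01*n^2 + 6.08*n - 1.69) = 26.2023*n^4 - 31.1471*n^3 + 21.3248*n^2 - 15.8923*n + 4.4785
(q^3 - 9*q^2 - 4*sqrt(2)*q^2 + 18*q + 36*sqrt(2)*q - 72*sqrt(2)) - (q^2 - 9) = q^3 - 10*q^2 - 4*sqrt(2)*q^2 + 18*q + 36*sqrt(2)*q - 72*sqrt(2) + 9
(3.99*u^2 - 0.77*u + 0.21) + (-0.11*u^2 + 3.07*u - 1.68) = 3.88*u^2 + 2.3*u - 1.47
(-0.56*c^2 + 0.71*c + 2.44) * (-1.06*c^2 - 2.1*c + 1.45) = 0.5936*c^4 + 0.4234*c^3 - 4.8894*c^2 - 4.0945*c + 3.538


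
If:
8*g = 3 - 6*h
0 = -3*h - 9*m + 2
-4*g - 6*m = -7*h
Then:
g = 19/96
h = 17/72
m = 31/216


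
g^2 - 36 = (g - 6)*(g + 6)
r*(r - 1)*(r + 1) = r^3 - r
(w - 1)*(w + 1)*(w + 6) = w^3 + 6*w^2 - w - 6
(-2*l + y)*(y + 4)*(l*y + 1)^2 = -2*l^3*y^3 - 8*l^3*y^2 + l^2*y^4 + 4*l^2*y^3 - 4*l^2*y^2 - 16*l^2*y + 2*l*y^3 + 8*l*y^2 - 2*l*y - 8*l + y^2 + 4*y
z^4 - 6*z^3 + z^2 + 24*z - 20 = (z - 5)*(z - 2)*(z - 1)*(z + 2)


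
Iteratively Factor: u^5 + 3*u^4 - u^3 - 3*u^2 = (u + 3)*(u^4 - u^2) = (u + 1)*(u + 3)*(u^3 - u^2) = u*(u + 1)*(u + 3)*(u^2 - u) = u^2*(u + 1)*(u + 3)*(u - 1)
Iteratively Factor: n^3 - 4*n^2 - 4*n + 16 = (n - 2)*(n^2 - 2*n - 8) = (n - 2)*(n + 2)*(n - 4)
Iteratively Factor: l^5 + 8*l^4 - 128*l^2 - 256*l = (l + 4)*(l^4 + 4*l^3 - 16*l^2 - 64*l) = (l + 4)^2*(l^3 - 16*l) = (l + 4)^3*(l^2 - 4*l) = (l - 4)*(l + 4)^3*(l)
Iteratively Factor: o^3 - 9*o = (o + 3)*(o^2 - 3*o) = (o - 3)*(o + 3)*(o)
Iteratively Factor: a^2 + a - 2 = (a - 1)*(a + 2)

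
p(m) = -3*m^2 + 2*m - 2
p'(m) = 2 - 6*m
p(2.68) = -18.19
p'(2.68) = -14.08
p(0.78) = -2.27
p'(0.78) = -2.68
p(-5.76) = -113.05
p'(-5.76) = 36.56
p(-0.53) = -3.90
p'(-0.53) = 5.18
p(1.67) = -7.03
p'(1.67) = -8.02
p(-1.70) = -14.07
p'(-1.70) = 12.20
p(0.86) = -2.50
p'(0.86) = -3.16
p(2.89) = -21.28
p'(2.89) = -15.34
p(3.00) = -23.00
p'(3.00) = -16.00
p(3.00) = -23.00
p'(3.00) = -16.00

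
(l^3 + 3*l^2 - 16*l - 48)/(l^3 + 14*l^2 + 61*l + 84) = (l - 4)/(l + 7)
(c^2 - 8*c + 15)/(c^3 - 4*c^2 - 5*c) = (c - 3)/(c*(c + 1))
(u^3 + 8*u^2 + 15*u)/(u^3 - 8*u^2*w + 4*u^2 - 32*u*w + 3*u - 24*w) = u*(u + 5)/(u^2 - 8*u*w + u - 8*w)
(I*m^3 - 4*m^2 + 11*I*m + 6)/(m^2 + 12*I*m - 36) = (I*m^2 + 2*m - I)/(m + 6*I)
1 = 1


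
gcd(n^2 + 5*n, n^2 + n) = n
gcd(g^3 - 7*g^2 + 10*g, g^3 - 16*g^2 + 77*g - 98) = g - 2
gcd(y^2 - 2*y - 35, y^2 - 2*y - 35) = y^2 - 2*y - 35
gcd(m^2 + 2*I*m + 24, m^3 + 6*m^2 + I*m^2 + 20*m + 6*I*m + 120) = m - 4*I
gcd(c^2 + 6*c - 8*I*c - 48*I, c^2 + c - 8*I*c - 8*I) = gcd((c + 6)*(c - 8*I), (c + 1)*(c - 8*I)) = c - 8*I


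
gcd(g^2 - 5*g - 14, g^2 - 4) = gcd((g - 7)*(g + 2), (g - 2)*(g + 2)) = g + 2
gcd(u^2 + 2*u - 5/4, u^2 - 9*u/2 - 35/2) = u + 5/2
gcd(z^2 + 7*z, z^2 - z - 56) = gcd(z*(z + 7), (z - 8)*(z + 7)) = z + 7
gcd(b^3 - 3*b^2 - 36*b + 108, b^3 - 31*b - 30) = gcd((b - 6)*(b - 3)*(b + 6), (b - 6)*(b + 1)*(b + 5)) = b - 6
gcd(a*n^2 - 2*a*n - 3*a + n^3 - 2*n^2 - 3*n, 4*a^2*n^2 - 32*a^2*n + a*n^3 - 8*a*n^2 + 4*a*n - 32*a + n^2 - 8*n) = 1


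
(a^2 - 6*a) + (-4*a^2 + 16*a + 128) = -3*a^2 + 10*a + 128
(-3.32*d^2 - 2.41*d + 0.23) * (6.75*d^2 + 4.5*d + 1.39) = -22.41*d^4 - 31.2075*d^3 - 13.9073*d^2 - 2.3149*d + 0.3197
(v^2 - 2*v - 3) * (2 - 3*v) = -3*v^3 + 8*v^2 + 5*v - 6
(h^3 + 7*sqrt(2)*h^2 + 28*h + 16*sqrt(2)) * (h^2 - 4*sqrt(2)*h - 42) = h^5 + 3*sqrt(2)*h^4 - 70*h^3 - 390*sqrt(2)*h^2 - 1304*h - 672*sqrt(2)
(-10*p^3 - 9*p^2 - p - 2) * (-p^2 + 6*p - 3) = 10*p^5 - 51*p^4 - 23*p^3 + 23*p^2 - 9*p + 6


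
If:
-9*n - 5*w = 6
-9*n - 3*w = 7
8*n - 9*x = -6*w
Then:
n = -17/18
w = 1/2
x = -41/81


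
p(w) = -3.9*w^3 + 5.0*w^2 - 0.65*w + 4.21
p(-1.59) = 33.56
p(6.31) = -780.65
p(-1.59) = 33.56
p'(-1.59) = -46.13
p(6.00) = -662.09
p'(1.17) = -4.97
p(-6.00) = 1030.51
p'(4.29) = -173.08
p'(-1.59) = -46.13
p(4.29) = -214.48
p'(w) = -11.7*w^2 + 10.0*w - 0.65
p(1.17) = 4.05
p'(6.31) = -403.40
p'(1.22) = -5.86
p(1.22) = 3.78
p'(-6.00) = -481.85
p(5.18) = -407.06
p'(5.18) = -262.79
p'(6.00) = -361.85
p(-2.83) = 134.49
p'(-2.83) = -122.65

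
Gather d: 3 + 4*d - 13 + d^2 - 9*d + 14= d^2 - 5*d + 4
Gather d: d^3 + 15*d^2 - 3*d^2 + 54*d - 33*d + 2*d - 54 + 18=d^3 + 12*d^2 + 23*d - 36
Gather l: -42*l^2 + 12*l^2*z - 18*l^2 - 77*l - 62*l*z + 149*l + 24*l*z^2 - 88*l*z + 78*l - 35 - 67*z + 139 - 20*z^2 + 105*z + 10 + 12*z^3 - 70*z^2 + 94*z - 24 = l^2*(12*z - 60) + l*(24*z^2 - 150*z + 150) + 12*z^3 - 90*z^2 + 132*z + 90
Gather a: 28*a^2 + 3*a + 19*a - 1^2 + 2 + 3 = 28*a^2 + 22*a + 4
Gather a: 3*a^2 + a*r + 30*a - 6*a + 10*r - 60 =3*a^2 + a*(r + 24) + 10*r - 60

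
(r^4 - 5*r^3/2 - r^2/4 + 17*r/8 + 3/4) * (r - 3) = r^5 - 11*r^4/2 + 29*r^3/4 + 23*r^2/8 - 45*r/8 - 9/4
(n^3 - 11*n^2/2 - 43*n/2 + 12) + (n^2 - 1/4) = n^3 - 9*n^2/2 - 43*n/2 + 47/4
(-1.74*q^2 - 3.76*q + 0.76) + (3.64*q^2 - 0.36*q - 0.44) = 1.9*q^2 - 4.12*q + 0.32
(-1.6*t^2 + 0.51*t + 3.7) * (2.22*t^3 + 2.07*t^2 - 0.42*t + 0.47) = -3.552*t^5 - 2.1798*t^4 + 9.9417*t^3 + 6.6928*t^2 - 1.3143*t + 1.739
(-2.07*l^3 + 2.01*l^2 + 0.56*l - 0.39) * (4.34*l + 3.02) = -8.9838*l^4 + 2.472*l^3 + 8.5006*l^2 - 0.00139999999999985*l - 1.1778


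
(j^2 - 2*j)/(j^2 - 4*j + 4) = j/(j - 2)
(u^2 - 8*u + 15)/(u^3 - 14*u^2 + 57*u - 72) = (u - 5)/(u^2 - 11*u + 24)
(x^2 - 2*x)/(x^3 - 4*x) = 1/(x + 2)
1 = 1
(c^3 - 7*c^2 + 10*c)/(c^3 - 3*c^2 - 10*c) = (c - 2)/(c + 2)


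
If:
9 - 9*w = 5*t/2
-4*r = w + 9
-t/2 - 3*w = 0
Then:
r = -15/8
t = 9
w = -3/2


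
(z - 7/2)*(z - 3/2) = z^2 - 5*z + 21/4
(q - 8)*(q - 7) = q^2 - 15*q + 56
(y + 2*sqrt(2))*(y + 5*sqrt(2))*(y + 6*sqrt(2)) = y^3 + 13*sqrt(2)*y^2 + 104*y + 120*sqrt(2)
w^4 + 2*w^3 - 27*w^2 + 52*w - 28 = (w - 2)^2*(w - 1)*(w + 7)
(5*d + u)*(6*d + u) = 30*d^2 + 11*d*u + u^2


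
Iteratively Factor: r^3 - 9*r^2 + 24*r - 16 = (r - 4)*(r^2 - 5*r + 4) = (r - 4)*(r - 1)*(r - 4)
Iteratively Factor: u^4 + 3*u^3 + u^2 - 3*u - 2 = (u + 1)*(u^3 + 2*u^2 - u - 2) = (u + 1)*(u + 2)*(u^2 - 1) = (u - 1)*(u + 1)*(u + 2)*(u + 1)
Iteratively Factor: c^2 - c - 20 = (c - 5)*(c + 4)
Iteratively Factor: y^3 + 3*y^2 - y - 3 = (y + 3)*(y^2 - 1) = (y - 1)*(y + 3)*(y + 1)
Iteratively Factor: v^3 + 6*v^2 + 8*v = (v)*(v^2 + 6*v + 8) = v*(v + 2)*(v + 4)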